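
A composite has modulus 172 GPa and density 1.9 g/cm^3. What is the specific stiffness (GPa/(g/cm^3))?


Specific stiffness = E/rho = 172/1.9 = 90.5 GPa/(g/cm^3)

90.5 GPa/(g/cm^3)


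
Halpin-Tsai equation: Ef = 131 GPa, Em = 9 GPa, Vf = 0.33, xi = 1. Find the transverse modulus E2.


eta = (Ef/Em - 1)/(Ef/Em + xi) = (14.5556 - 1)/(14.5556 + 1) = 0.8714
E2 = Em*(1+xi*eta*Vf)/(1-eta*Vf) = 16.27 GPa

16.27 GPa


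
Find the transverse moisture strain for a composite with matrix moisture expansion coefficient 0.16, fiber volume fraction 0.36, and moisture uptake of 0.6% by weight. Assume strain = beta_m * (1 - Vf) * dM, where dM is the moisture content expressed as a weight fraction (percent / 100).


dM = 0.6/100 = 0.006
strain = beta_m * (1-Vf) * dM = 0.16 * 0.64 * 0.006 = 0.0006144

0.0006144


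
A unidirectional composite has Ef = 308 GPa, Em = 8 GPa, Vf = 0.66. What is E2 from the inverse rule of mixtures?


1/E2 = Vf/Ef + (1-Vf)/Em = 0.66/308 + 0.34/8
E2 = 22.4 GPa

22.4 GPa


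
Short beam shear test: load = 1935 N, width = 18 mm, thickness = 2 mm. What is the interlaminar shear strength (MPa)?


ILSS = 3F/(4bh) = 3*1935/(4*18*2) = 40.31 MPa

40.31 MPa


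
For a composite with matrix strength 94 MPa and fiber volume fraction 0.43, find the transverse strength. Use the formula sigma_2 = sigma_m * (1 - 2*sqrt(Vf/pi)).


factor = 1 - 2*sqrt(0.43/pi) = 0.2601
sigma_2 = 94 * 0.2601 = 24.45 MPa

24.45 MPa


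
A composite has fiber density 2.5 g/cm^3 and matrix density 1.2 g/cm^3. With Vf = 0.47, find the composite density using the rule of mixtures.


rho_c = rho_f*Vf + rho_m*(1-Vf) = 2.5*0.47 + 1.2*0.53 = 1.811 g/cm^3

1.811 g/cm^3


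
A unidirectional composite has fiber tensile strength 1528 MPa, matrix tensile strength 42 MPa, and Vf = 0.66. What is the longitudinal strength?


sigma_1 = sigma_f*Vf + sigma_m*(1-Vf) = 1528*0.66 + 42*0.34 = 1022.8 MPa

1022.8 MPa


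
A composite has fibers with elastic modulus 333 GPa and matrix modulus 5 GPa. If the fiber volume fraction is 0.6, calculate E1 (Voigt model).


E1 = Ef*Vf + Em*(1-Vf) = 333*0.6 + 5*0.4 = 201.8 GPa

201.8 GPa


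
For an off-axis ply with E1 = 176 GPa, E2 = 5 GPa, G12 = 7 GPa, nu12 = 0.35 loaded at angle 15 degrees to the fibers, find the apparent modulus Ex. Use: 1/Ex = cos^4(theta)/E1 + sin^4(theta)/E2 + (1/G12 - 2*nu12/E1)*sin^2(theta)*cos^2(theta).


cos^4(15) = 0.870513, sin^4(15) = 0.004487, sin^2(15)*cos^2(15) = 0.0625
1/G12 - 2*nu12/E1 = 1/7 - 2*0.35/176 = 0.13888 GPa^-1
1/Ex = 0.870513/176 + 0.004487/5 + 0.13888*0.0625 = 0.0145235 GPa^-1
Ex = 68.85 GPa

68.85 GPa


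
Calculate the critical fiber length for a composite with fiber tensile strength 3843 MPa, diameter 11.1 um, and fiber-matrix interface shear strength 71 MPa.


Lc = sigma_f * d / (2 * tau_i) = 3843 * 11.1 / (2 * 71) = 300.4 um

300.4 um


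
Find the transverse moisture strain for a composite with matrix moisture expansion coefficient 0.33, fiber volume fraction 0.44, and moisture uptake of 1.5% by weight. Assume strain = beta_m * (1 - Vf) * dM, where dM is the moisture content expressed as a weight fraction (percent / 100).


dM = 1.5/100 = 0.015
strain = beta_m * (1-Vf) * dM = 0.33 * 0.56 * 0.015 = 0.002772

0.002772


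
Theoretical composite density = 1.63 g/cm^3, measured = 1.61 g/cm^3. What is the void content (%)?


Void% = (rho_theo - rho_actual)/rho_theo * 100 = (1.63 - 1.61)/1.63 * 100 = 1.23%

1.23%


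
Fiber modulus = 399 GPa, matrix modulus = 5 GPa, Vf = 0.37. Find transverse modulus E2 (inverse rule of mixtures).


1/E2 = Vf/Ef + (1-Vf)/Em = 0.37/399 + 0.63/5
E2 = 7.88 GPa

7.88 GPa


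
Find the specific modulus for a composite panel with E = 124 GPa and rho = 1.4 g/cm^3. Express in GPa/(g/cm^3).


Specific stiffness = E/rho = 124/1.4 = 88.6 GPa/(g/cm^3)

88.6 GPa/(g/cm^3)


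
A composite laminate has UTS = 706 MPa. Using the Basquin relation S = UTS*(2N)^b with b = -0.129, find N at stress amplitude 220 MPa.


N = 0.5 * (S/UTS)^(1/b) = 0.5 * (220/706)^(1/-0.129) = 4211.2597 cycles

4211.2597 cycles


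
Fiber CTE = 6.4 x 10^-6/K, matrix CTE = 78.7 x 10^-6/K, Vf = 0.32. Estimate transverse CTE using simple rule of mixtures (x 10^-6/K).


alpha_2 = alpha_f*Vf + alpha_m*(1-Vf) = 6.4*0.32 + 78.7*0.68 = 55.6 x 10^-6/K

55.6 x 10^-6/K


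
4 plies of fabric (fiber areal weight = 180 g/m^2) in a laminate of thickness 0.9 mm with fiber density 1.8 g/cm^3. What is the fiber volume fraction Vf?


Vf = n * FAW / (rho_f * h * 1000) = 4 * 180 / (1.8 * 0.9 * 1000) = 0.4444

0.4444


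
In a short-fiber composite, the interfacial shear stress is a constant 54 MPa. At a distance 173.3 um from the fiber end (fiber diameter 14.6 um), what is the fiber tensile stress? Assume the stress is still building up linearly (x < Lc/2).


Force balance: sigma_f * (pi*d^2/4) = tau * (pi*d) * x  ->  sigma_f = 4 * tau * x / d
sigma_f = 4 * 54 * 173.3 / 14.6 = 2563.9 MPa

2563.9 MPa


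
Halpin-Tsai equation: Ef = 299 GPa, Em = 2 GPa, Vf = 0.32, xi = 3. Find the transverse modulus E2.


eta = (Ef/Em - 1)/(Ef/Em + xi) = (149.5 - 1)/(149.5 + 3) = 0.9738
E2 = Em*(1+xi*eta*Vf)/(1-eta*Vf) = 5.62 GPa

5.62 GPa


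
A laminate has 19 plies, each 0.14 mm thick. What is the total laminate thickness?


h = n * t_ply = 19 * 0.14 = 2.66 mm

2.66 mm


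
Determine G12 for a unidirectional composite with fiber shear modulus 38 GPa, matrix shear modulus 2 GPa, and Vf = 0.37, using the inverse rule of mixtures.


1/G12 = Vf/Gf + (1-Vf)/Gm = 0.37/38 + 0.63/2
G12 = 3.08 GPa

3.08 GPa


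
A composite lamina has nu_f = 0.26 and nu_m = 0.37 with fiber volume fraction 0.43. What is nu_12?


nu_12 = nu_f*Vf + nu_m*(1-Vf) = 0.26*0.43 + 0.37*0.57 = 0.3227

0.3227


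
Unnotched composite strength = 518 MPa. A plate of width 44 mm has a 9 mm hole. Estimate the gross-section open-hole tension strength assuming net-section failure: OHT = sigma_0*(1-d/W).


OHT = sigma_0*(1-d/W) = 518*(1-9/44) = 412.0 MPa

412.0 MPa


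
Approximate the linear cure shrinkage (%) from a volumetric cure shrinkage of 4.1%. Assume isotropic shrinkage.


Linear shrinkage ≈ vol_shrink/3 = 4.1/3 = 1.367%

1.367%


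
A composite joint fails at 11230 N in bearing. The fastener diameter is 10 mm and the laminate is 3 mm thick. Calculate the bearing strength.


sigma_br = F/(d*h) = 11230/(10*3) = 374.3 MPa

374.3 MPa


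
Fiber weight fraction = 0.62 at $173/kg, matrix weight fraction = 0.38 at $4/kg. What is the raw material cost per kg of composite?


Cost = cost_f*Wf + cost_m*Wm = 173*0.62 + 4*0.38 = $108.78/kg

$108.78/kg


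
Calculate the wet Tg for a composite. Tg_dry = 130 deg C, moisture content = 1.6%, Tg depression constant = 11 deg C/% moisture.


Tg_wet = Tg_dry - k*moisture = 130 - 11*1.6 = 112.4 deg C

112.4 deg C


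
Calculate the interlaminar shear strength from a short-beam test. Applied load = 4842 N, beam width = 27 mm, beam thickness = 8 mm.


ILSS = 3F/(4bh) = 3*4842/(4*27*8) = 16.81 MPa

16.81 MPa


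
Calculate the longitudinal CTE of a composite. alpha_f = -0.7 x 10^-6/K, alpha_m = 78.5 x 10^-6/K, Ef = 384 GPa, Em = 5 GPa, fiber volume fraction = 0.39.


E1 = Ef*Vf + Em*(1-Vf) = 152.81
alpha_1 = (alpha_f*Ef*Vf + alpha_m*Em*(1-Vf))/E1 = 0.88 x 10^-6/K

0.88 x 10^-6/K


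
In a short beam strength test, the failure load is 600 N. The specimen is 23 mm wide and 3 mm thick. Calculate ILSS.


ILSS = 3F/(4bh) = 3*600/(4*23*3) = 6.52 MPa

6.52 MPa


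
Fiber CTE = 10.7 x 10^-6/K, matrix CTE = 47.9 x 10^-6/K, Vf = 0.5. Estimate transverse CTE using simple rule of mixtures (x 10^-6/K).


alpha_2 = alpha_f*Vf + alpha_m*(1-Vf) = 10.7*0.5 + 47.9*0.5 = 29.3 x 10^-6/K

29.3 x 10^-6/K


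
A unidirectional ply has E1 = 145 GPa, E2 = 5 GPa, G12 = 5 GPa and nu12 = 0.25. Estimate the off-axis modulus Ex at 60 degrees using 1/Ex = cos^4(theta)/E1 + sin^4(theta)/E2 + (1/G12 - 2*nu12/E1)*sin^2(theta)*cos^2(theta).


cos^4(60) = 0.0625, sin^4(60) = 0.5625, sin^2(60)*cos^2(60) = 0.1875
1/G12 - 2*nu12/E1 = 1/5 - 2*0.25/145 = 0.196552 GPa^-1
1/Ex = 0.0625/145 + 0.5625/5 + 0.196552*0.1875 = 0.1497845 GPa^-1
Ex = 6.68 GPa

6.68 GPa


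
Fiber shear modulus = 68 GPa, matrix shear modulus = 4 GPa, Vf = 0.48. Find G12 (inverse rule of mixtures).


1/G12 = Vf/Gf + (1-Vf)/Gm = 0.48/68 + 0.52/4
G12 = 7.3 GPa

7.3 GPa


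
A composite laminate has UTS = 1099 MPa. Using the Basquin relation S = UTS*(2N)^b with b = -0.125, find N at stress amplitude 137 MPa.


N = 0.5 * (S/UTS)^(1/b) = 0.5 * (137/1099)^(1/-0.125) = 8.5741e+06 cycles

8.5741e+06 cycles


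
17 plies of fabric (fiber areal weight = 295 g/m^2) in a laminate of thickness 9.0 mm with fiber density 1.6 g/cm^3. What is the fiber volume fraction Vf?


Vf = n * FAW / (rho_f * h * 1000) = 17 * 295 / (1.6 * 9.0 * 1000) = 0.3483

0.3483


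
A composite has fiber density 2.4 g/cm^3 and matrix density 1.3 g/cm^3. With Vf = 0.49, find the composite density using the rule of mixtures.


rho_c = rho_f*Vf + rho_m*(1-Vf) = 2.4*0.49 + 1.3*0.51 = 1.839 g/cm^3

1.839 g/cm^3


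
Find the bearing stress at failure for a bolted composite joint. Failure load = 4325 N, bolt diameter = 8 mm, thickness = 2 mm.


sigma_br = F/(d*h) = 4325/(8*2) = 270.3 MPa

270.3 MPa


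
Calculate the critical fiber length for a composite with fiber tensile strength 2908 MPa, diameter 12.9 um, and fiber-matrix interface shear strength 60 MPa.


Lc = sigma_f * d / (2 * tau_i) = 2908 * 12.9 / (2 * 60) = 312.6 um

312.6 um


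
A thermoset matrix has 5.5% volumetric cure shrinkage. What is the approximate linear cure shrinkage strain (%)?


Linear shrinkage ≈ vol_shrink/3 = 5.5/3 = 1.833%

1.833%


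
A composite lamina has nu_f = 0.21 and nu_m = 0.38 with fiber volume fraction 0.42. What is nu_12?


nu_12 = nu_f*Vf + nu_m*(1-Vf) = 0.21*0.42 + 0.38*0.58 = 0.3086

0.3086


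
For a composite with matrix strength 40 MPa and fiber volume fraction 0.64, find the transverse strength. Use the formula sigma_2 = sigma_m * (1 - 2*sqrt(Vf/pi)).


factor = 1 - 2*sqrt(0.64/pi) = 0.0973
sigma_2 = 40 * 0.0973 = 3.89 MPa

3.89 MPa


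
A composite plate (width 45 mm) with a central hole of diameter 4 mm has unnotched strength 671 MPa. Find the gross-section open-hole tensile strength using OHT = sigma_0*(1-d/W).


OHT = sigma_0*(1-d/W) = 671*(1-4/45) = 611.4 MPa

611.4 MPa


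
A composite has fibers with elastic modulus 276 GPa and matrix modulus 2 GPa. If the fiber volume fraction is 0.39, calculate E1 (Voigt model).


E1 = Ef*Vf + Em*(1-Vf) = 276*0.39 + 2*0.61 = 108.86 GPa

108.86 GPa


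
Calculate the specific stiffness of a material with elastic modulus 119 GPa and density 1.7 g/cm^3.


Specific stiffness = E/rho = 119/1.7 = 70.0 GPa/(g/cm^3)

70.0 GPa/(g/cm^3)


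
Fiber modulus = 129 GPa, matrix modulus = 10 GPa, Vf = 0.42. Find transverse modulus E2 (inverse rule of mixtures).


1/E2 = Vf/Ef + (1-Vf)/Em = 0.42/129 + 0.58/10
E2 = 16.32 GPa

16.32 GPa


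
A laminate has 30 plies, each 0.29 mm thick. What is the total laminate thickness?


h = n * t_ply = 30 * 0.29 = 8.7 mm

8.7 mm


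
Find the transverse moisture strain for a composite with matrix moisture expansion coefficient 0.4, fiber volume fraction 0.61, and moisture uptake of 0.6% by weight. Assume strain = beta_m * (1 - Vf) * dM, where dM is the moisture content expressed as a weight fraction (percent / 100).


dM = 0.6/100 = 0.006
strain = beta_m * (1-Vf) * dM = 0.4 * 0.39 * 0.006 = 0.000936

0.000936


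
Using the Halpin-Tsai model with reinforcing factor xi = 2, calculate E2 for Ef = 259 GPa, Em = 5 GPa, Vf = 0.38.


eta = (Ef/Em - 1)/(Ef/Em + xi) = (51.8 - 1)/(51.8 + 2) = 0.9442
E2 = Em*(1+xi*eta*Vf)/(1-eta*Vf) = 13.39 GPa

13.39 GPa


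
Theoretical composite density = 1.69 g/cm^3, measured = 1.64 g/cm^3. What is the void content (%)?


Void% = (rho_theo - rho_actual)/rho_theo * 100 = (1.69 - 1.64)/1.69 * 100 = 2.96%

2.96%


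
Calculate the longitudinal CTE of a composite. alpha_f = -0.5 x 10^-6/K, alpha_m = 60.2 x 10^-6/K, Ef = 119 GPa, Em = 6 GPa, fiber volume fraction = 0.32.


E1 = Ef*Vf + Em*(1-Vf) = 42.16
alpha_1 = (alpha_f*Ef*Vf + alpha_m*Em*(1-Vf))/E1 = 5.37 x 10^-6/K

5.37 x 10^-6/K


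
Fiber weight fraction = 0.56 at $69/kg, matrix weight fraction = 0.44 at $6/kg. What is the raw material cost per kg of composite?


Cost = cost_f*Wf + cost_m*Wm = 69*0.56 + 6*0.44 = $41.28/kg

$41.28/kg


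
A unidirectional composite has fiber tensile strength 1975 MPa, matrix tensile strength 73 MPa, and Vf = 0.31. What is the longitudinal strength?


sigma_1 = sigma_f*Vf + sigma_m*(1-Vf) = 1975*0.31 + 73*0.69 = 662.6 MPa

662.6 MPa


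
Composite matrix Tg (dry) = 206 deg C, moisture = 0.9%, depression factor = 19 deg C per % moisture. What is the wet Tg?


Tg_wet = Tg_dry - k*moisture = 206 - 19*0.9 = 188.9 deg C

188.9 deg C


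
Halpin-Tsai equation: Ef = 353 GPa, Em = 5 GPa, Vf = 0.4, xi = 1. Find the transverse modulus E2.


eta = (Ef/Em - 1)/(Ef/Em + xi) = (70.6 - 1)/(70.6 + 1) = 0.9721
E2 = Em*(1+xi*eta*Vf)/(1-eta*Vf) = 11.36 GPa

11.36 GPa


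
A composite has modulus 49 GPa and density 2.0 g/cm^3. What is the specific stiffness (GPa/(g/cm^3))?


Specific stiffness = E/rho = 49/2.0 = 24.5 GPa/(g/cm^3)

24.5 GPa/(g/cm^3)


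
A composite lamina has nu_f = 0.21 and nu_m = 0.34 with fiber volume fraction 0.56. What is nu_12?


nu_12 = nu_f*Vf + nu_m*(1-Vf) = 0.21*0.56 + 0.34*0.44 = 0.2672

0.2672


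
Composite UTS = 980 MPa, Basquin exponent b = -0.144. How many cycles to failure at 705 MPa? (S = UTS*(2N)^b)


N = 0.5 * (S/UTS)^(1/b) = 0.5 * (705/980)^(1/-0.144) = 4.9236 cycles

4.9236 cycles


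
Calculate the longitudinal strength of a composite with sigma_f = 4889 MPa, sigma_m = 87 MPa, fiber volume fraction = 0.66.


sigma_1 = sigma_f*Vf + sigma_m*(1-Vf) = 4889*0.66 + 87*0.34 = 3256.3 MPa

3256.3 MPa


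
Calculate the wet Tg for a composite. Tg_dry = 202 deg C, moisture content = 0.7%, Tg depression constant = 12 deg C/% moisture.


Tg_wet = Tg_dry - k*moisture = 202 - 12*0.7 = 193.6 deg C

193.6 deg C


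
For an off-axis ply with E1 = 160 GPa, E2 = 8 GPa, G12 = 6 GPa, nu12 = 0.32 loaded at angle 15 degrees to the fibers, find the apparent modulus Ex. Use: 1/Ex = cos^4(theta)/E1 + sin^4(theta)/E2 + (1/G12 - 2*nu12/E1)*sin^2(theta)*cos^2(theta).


cos^4(15) = 0.870513, sin^4(15) = 0.004487, sin^2(15)*cos^2(15) = 0.0625
1/G12 - 2*nu12/E1 = 1/6 - 2*0.32/160 = 0.162667 GPa^-1
1/Ex = 0.870513/160 + 0.004487/8 + 0.162667*0.0625 = 0.0161683 GPa^-1
Ex = 61.85 GPa

61.85 GPa


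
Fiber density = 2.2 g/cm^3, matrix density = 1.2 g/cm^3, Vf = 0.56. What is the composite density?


rho_c = rho_f*Vf + rho_m*(1-Vf) = 2.2*0.56 + 1.2*0.44 = 1.76 g/cm^3

1.76 g/cm^3


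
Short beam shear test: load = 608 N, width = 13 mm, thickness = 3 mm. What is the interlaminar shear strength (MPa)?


ILSS = 3F/(4bh) = 3*608/(4*13*3) = 11.69 MPa

11.69 MPa


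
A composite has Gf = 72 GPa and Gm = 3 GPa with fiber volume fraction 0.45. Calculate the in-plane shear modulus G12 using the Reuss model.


1/G12 = Vf/Gf + (1-Vf)/Gm = 0.45/72 + 0.55/3
G12 = 5.27 GPa

5.27 GPa


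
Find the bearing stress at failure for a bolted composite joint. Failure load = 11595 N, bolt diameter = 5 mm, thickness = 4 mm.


sigma_br = F/(d*h) = 11595/(5*4) = 579.8 MPa

579.8 MPa


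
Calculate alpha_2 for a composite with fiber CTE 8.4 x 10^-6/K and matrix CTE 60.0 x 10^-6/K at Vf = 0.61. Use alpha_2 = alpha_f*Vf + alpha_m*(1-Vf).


alpha_2 = alpha_f*Vf + alpha_m*(1-Vf) = 8.4*0.61 + 60.0*0.39 = 28.5 x 10^-6/K

28.5 x 10^-6/K


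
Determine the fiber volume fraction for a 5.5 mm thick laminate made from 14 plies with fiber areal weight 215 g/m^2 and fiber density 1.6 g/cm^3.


Vf = n * FAW / (rho_f * h * 1000) = 14 * 215 / (1.6 * 5.5 * 1000) = 0.342

0.342


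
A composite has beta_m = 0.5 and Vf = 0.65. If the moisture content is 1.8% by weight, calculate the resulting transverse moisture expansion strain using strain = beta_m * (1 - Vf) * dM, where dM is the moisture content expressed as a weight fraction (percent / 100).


dM = 1.8/100 = 0.018
strain = beta_m * (1-Vf) * dM = 0.5 * 0.35 * 0.018 = 0.00315

0.00315


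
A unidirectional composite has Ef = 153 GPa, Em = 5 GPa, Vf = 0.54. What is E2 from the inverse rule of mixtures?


1/E2 = Vf/Ef + (1-Vf)/Em = 0.54/153 + 0.46/5
E2 = 10.47 GPa

10.47 GPa


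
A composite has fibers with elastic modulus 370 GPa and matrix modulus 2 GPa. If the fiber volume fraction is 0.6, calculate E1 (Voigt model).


E1 = Ef*Vf + Em*(1-Vf) = 370*0.6 + 2*0.4 = 222.8 GPa

222.8 GPa


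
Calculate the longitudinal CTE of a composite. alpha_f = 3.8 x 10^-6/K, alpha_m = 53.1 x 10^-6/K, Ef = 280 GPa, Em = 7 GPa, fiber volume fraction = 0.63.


E1 = Ef*Vf + Em*(1-Vf) = 178.99
alpha_1 = (alpha_f*Ef*Vf + alpha_m*Em*(1-Vf))/E1 = 4.51 x 10^-6/K

4.51 x 10^-6/K


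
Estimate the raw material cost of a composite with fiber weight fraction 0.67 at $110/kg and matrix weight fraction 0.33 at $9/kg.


Cost = cost_f*Wf + cost_m*Wm = 110*0.67 + 9*0.33 = $76.67/kg

$76.67/kg


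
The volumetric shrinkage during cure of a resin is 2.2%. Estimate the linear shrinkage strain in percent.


Linear shrinkage ≈ vol_shrink/3 = 2.2/3 = 0.733%

0.733%


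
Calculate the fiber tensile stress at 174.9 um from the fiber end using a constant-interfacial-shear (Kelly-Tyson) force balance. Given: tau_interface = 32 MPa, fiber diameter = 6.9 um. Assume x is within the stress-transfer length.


Force balance: sigma_f * (pi*d^2/4) = tau * (pi*d) * x  ->  sigma_f = 4 * tau * x / d
sigma_f = 4 * 32 * 174.9 / 6.9 = 3244.5 MPa

3244.5 MPa


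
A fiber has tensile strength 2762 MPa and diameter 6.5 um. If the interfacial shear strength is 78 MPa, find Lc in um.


Lc = sigma_f * d / (2 * tau_i) = 2762 * 6.5 / (2 * 78) = 115.1 um

115.1 um


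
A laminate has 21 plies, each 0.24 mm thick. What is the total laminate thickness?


h = n * t_ply = 21 * 0.24 = 5.04 mm

5.04 mm


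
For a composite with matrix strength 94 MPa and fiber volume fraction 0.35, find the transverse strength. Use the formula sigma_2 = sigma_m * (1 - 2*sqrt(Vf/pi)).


factor = 1 - 2*sqrt(0.35/pi) = 0.3324
sigma_2 = 94 * 0.3324 = 31.25 MPa

31.25 MPa


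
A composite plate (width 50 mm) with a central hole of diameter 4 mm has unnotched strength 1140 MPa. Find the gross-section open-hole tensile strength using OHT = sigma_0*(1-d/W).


OHT = sigma_0*(1-d/W) = 1140*(1-4/50) = 1048.8 MPa

1048.8 MPa


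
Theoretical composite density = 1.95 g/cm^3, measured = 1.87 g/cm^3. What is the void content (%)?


Void% = (rho_theo - rho_actual)/rho_theo * 100 = (1.95 - 1.87)/1.95 * 100 = 4.1%

4.1%


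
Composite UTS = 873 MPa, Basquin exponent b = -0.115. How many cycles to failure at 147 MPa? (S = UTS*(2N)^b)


N = 0.5 * (S/UTS)^(1/b) = 0.5 * (147/873)^(1/-0.115) = 2.6716e+06 cycles

2.6716e+06 cycles


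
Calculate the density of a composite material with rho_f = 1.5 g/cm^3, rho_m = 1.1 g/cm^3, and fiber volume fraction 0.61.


rho_c = rho_f*Vf + rho_m*(1-Vf) = 1.5*0.61 + 1.1*0.39 = 1.344 g/cm^3

1.344 g/cm^3


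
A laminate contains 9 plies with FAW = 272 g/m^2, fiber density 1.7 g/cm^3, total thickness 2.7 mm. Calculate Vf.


Vf = n * FAW / (rho_f * h * 1000) = 9 * 272 / (1.7 * 2.7 * 1000) = 0.5333

0.5333


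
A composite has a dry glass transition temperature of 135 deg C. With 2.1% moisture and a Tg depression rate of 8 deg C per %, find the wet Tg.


Tg_wet = Tg_dry - k*moisture = 135 - 8*2.1 = 118.2 deg C

118.2 deg C


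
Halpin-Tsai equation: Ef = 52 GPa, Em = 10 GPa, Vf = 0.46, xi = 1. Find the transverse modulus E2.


eta = (Ef/Em - 1)/(Ef/Em + xi) = (5.2 - 1)/(5.2 + 1) = 0.6774
E2 = Em*(1+xi*eta*Vf)/(1-eta*Vf) = 19.05 GPa

19.05 GPa


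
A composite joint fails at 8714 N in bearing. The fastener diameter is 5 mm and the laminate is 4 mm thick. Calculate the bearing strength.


sigma_br = F/(d*h) = 8714/(5*4) = 435.7 MPa

435.7 MPa


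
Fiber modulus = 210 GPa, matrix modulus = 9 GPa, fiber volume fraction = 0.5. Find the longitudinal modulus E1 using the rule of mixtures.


E1 = Ef*Vf + Em*(1-Vf) = 210*0.5 + 9*0.5 = 109.5 GPa

109.5 GPa


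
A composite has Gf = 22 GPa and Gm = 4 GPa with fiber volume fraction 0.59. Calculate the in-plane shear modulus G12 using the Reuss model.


1/G12 = Vf/Gf + (1-Vf)/Gm = 0.59/22 + 0.41/4
G12 = 7.73 GPa

7.73 GPa


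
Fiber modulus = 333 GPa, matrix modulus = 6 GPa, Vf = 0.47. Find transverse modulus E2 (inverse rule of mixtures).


1/E2 = Vf/Ef + (1-Vf)/Em = 0.47/333 + 0.53/6
E2 = 11.14 GPa

11.14 GPa


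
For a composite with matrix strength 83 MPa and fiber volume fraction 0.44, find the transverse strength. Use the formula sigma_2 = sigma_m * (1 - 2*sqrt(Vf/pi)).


factor = 1 - 2*sqrt(0.44/pi) = 0.2515
sigma_2 = 83 * 0.2515 = 20.88 MPa

20.88 MPa


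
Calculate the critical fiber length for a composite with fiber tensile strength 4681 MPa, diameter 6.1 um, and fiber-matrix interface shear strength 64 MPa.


Lc = sigma_f * d / (2 * tau_i) = 4681 * 6.1 / (2 * 64) = 223.1 um

223.1 um


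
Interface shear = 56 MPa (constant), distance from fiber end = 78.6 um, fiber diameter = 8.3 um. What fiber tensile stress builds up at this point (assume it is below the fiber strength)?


Force balance: sigma_f * (pi*d^2/4) = tau * (pi*d) * x  ->  sigma_f = 4 * tau * x / d
sigma_f = 4 * 56 * 78.6 / 8.3 = 2121.3 MPa

2121.3 MPa


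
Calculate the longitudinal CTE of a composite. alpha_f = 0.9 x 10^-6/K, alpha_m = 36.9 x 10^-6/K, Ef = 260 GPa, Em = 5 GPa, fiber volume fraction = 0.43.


E1 = Ef*Vf + Em*(1-Vf) = 114.65
alpha_1 = (alpha_f*Ef*Vf + alpha_m*Em*(1-Vf))/E1 = 1.79 x 10^-6/K

1.79 x 10^-6/K


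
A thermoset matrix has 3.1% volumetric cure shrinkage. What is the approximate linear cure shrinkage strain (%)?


Linear shrinkage ≈ vol_shrink/3 = 3.1/3 = 1.033%

1.033%


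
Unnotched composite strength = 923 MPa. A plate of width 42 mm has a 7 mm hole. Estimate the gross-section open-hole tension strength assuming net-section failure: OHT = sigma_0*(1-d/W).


OHT = sigma_0*(1-d/W) = 923*(1-7/42) = 769.2 MPa

769.2 MPa


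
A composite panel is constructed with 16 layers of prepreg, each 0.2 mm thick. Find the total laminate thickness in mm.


h = n * t_ply = 16 * 0.2 = 3.2 mm

3.2 mm


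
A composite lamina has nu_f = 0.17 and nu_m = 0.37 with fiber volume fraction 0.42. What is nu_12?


nu_12 = nu_f*Vf + nu_m*(1-Vf) = 0.17*0.42 + 0.37*0.58 = 0.286

0.286


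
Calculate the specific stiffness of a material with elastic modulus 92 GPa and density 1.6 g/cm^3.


Specific stiffness = E/rho = 92/1.6 = 57.5 GPa/(g/cm^3)

57.5 GPa/(g/cm^3)


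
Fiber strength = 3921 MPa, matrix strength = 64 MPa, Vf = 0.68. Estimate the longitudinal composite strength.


sigma_1 = sigma_f*Vf + sigma_m*(1-Vf) = 3921*0.68 + 64*0.32 = 2686.8 MPa

2686.8 MPa


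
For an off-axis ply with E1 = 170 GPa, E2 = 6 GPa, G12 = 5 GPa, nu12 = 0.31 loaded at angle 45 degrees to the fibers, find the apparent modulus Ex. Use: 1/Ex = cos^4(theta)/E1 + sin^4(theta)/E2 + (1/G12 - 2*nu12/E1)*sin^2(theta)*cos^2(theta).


cos^4(45) = 0.25, sin^4(45) = 0.25, sin^2(45)*cos^2(45) = 0.25
1/G12 - 2*nu12/E1 = 1/5 - 2*0.31/170 = 0.196353 GPa^-1
1/Ex = 0.25/170 + 0.25/6 + 0.196353*0.25 = 0.0922255 GPa^-1
Ex = 10.84 GPa

10.84 GPa


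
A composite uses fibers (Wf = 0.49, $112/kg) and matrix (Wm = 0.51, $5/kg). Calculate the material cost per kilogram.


Cost = cost_f*Wf + cost_m*Wm = 112*0.49 + 5*0.51 = $57.43/kg

$57.43/kg


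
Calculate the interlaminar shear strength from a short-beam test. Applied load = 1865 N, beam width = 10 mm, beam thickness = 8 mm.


ILSS = 3F/(4bh) = 3*1865/(4*10*8) = 17.48 MPa

17.48 MPa


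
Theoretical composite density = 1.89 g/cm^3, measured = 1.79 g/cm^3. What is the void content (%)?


Void% = (rho_theo - rho_actual)/rho_theo * 100 = (1.89 - 1.79)/1.89 * 100 = 5.29%

5.29%


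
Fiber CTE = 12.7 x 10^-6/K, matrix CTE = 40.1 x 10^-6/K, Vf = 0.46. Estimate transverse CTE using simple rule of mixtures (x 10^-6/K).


alpha_2 = alpha_f*Vf + alpha_m*(1-Vf) = 12.7*0.46 + 40.1*0.54 = 27.5 x 10^-6/K

27.5 x 10^-6/K


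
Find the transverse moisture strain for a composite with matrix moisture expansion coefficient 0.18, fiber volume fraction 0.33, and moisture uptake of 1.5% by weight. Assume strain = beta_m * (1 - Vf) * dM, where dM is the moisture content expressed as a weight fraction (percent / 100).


dM = 1.5/100 = 0.015
strain = beta_m * (1-Vf) * dM = 0.18 * 0.67 * 0.015 = 0.001809

0.001809


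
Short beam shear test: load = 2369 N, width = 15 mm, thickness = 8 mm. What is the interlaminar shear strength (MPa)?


ILSS = 3F/(4bh) = 3*2369/(4*15*8) = 14.81 MPa

14.81 MPa


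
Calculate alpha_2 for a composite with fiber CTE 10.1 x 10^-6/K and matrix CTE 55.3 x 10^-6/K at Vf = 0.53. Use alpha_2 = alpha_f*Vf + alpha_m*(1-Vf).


alpha_2 = alpha_f*Vf + alpha_m*(1-Vf) = 10.1*0.53 + 55.3*0.47 = 31.3 x 10^-6/K

31.3 x 10^-6/K


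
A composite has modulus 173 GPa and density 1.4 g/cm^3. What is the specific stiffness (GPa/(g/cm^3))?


Specific stiffness = E/rho = 173/1.4 = 123.6 GPa/(g/cm^3)

123.6 GPa/(g/cm^3)


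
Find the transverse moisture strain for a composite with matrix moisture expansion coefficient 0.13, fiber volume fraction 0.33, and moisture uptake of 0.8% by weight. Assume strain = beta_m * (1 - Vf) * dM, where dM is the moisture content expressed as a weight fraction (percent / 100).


dM = 0.8/100 = 0.008
strain = beta_m * (1-Vf) * dM = 0.13 * 0.67 * 0.008 = 0.0006968

0.0006968


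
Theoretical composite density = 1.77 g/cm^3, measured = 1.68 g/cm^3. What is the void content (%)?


Void% = (rho_theo - rho_actual)/rho_theo * 100 = (1.77 - 1.68)/1.77 * 100 = 5.08%

5.08%


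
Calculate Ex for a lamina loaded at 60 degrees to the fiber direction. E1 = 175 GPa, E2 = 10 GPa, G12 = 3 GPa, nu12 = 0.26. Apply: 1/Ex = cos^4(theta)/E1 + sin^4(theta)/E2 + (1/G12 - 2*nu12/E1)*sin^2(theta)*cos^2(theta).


cos^4(60) = 0.0625, sin^4(60) = 0.5625, sin^2(60)*cos^2(60) = 0.1875
1/G12 - 2*nu12/E1 = 1/3 - 2*0.26/175 = 0.330362 GPa^-1
1/Ex = 0.0625/175 + 0.5625/10 + 0.330362*0.1875 = 0.11855 GPa^-1
Ex = 8.44 GPa

8.44 GPa


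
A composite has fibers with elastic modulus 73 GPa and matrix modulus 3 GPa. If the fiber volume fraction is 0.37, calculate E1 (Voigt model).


E1 = Ef*Vf + Em*(1-Vf) = 73*0.37 + 3*0.63 = 28.9 GPa

28.9 GPa


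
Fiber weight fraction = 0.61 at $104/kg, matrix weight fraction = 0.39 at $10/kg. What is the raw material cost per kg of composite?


Cost = cost_f*Wf + cost_m*Wm = 104*0.61 + 10*0.39 = $67.34/kg

$67.34/kg


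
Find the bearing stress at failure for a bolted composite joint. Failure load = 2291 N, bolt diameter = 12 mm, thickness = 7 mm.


sigma_br = F/(d*h) = 2291/(12*7) = 27.3 MPa

27.3 MPa


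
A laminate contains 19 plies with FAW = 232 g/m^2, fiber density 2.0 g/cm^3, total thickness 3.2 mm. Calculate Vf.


Vf = n * FAW / (rho_f * h * 1000) = 19 * 232 / (2.0 * 3.2 * 1000) = 0.6888

0.6888


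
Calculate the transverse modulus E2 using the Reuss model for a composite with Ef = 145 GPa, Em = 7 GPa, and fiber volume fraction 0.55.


1/E2 = Vf/Ef + (1-Vf)/Em = 0.55/145 + 0.45/7
E2 = 14.69 GPa

14.69 GPa


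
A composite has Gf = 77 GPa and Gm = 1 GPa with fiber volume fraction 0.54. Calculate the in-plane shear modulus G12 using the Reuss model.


1/G12 = Vf/Gf + (1-Vf)/Gm = 0.54/77 + 0.46/1
G12 = 2.14 GPa

2.14 GPa


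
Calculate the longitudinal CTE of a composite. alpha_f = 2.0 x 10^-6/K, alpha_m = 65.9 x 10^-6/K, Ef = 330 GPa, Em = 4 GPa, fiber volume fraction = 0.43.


E1 = Ef*Vf + Em*(1-Vf) = 144.18
alpha_1 = (alpha_f*Ef*Vf + alpha_m*Em*(1-Vf))/E1 = 3.01 x 10^-6/K

3.01 x 10^-6/K


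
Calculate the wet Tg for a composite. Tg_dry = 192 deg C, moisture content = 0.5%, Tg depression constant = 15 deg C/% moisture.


Tg_wet = Tg_dry - k*moisture = 192 - 15*0.5 = 184.5 deg C

184.5 deg C


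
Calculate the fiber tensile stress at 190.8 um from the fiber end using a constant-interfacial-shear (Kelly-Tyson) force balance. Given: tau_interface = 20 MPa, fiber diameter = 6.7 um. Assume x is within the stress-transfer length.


Force balance: sigma_f * (pi*d^2/4) = tau * (pi*d) * x  ->  sigma_f = 4 * tau * x / d
sigma_f = 4 * 20 * 190.8 / 6.7 = 2278.2 MPa

2278.2 MPa


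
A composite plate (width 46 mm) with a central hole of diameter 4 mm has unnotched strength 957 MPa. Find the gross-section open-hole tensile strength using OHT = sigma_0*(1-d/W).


OHT = sigma_0*(1-d/W) = 957*(1-4/46) = 873.8 MPa

873.8 MPa


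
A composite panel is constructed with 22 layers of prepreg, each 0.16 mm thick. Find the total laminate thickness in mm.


h = n * t_ply = 22 * 0.16 = 3.52 mm

3.52 mm


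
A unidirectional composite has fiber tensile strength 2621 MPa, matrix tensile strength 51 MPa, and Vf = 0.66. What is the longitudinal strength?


sigma_1 = sigma_f*Vf + sigma_m*(1-Vf) = 2621*0.66 + 51*0.34 = 1747.2 MPa

1747.2 MPa


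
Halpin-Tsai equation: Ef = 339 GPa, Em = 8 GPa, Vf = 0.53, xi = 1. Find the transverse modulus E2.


eta = (Ef/Em - 1)/(Ef/Em + xi) = (42.375 - 1)/(42.375 + 1) = 0.9539
E2 = Em*(1+xi*eta*Vf)/(1-eta*Vf) = 24.36 GPa

24.36 GPa


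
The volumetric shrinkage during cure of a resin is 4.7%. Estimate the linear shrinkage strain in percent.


Linear shrinkage ≈ vol_shrink/3 = 4.7/3 = 1.567%

1.567%


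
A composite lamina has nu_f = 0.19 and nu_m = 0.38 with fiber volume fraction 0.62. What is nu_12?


nu_12 = nu_f*Vf + nu_m*(1-Vf) = 0.19*0.62 + 0.38*0.38 = 0.2622

0.2622


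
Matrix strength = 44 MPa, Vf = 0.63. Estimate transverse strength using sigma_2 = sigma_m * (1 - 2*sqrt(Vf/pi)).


factor = 1 - 2*sqrt(0.63/pi) = 0.1044
sigma_2 = 44 * 0.1044 = 4.59 MPa

4.59 MPa


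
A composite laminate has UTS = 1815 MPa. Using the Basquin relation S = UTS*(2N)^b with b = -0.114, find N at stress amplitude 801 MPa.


N = 0.5 * (S/UTS)^(1/b) = 0.5 * (801/1815)^(1/-0.114) = 653.3508 cycles

653.3508 cycles


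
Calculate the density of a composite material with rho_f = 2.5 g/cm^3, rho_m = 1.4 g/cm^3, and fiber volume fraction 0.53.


rho_c = rho_f*Vf + rho_m*(1-Vf) = 2.5*0.53 + 1.4*0.47 = 1.983 g/cm^3

1.983 g/cm^3


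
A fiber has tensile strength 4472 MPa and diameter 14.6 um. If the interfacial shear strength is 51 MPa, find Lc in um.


Lc = sigma_f * d / (2 * tau_i) = 4472 * 14.6 / (2 * 51) = 640.1 um

640.1 um


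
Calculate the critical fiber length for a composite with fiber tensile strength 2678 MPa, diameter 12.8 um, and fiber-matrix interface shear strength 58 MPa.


Lc = sigma_f * d / (2 * tau_i) = 2678 * 12.8 / (2 * 58) = 295.5 um

295.5 um


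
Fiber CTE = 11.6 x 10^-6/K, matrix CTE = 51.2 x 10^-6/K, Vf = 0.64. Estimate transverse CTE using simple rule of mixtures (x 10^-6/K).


alpha_2 = alpha_f*Vf + alpha_m*(1-Vf) = 11.6*0.64 + 51.2*0.36 = 25.9 x 10^-6/K

25.9 x 10^-6/K


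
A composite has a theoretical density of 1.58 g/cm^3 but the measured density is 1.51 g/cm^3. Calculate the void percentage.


Void% = (rho_theo - rho_actual)/rho_theo * 100 = (1.58 - 1.51)/1.58 * 100 = 4.43%

4.43%


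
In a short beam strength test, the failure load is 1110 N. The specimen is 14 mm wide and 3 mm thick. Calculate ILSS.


ILSS = 3F/(4bh) = 3*1110/(4*14*3) = 19.82 MPa

19.82 MPa


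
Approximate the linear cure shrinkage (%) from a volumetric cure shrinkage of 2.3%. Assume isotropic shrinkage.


Linear shrinkage ≈ vol_shrink/3 = 2.3/3 = 0.767%

0.767%


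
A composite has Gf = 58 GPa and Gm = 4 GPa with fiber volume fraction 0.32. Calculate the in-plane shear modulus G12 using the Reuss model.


1/G12 = Vf/Gf + (1-Vf)/Gm = 0.32/58 + 0.68/4
G12 = 5.7 GPa

5.7 GPa


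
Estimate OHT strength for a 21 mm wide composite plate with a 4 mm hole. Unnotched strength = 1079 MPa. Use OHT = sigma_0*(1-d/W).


OHT = sigma_0*(1-d/W) = 1079*(1-4/21) = 873.5 MPa

873.5 MPa


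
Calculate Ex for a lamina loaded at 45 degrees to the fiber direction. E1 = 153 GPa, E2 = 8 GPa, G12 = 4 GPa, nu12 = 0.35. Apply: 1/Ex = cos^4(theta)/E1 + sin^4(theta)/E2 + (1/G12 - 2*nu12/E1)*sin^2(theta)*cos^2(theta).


cos^4(45) = 0.25, sin^4(45) = 0.25, sin^2(45)*cos^2(45) = 0.25
1/G12 - 2*nu12/E1 = 1/4 - 2*0.35/153 = 0.245425 GPa^-1
1/Ex = 0.25/153 + 0.25/8 + 0.245425*0.25 = 0.0942402 GPa^-1
Ex = 10.61 GPa

10.61 GPa


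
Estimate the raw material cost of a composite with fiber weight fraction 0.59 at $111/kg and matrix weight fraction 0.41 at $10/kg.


Cost = cost_f*Wf + cost_m*Wm = 111*0.59 + 10*0.41 = $69.59/kg

$69.59/kg


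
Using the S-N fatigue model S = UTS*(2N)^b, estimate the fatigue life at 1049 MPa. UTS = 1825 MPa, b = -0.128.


N = 0.5 * (S/UTS)^(1/b) = 0.5 * (1049/1825)^(1/-0.128) = 37.8249 cycles

37.8249 cycles


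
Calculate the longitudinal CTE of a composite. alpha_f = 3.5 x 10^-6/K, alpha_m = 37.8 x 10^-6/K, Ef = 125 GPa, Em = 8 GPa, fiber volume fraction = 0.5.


E1 = Ef*Vf + Em*(1-Vf) = 66.5
alpha_1 = (alpha_f*Ef*Vf + alpha_m*Em*(1-Vf))/E1 = 5.56 x 10^-6/K

5.56 x 10^-6/K


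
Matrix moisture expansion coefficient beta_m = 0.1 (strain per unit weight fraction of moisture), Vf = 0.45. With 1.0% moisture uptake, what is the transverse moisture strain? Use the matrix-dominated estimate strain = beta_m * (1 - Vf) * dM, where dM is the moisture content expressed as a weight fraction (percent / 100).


dM = 1.0/100 = 0.01
strain = beta_m * (1-Vf) * dM = 0.1 * 0.55 * 0.01 = 0.00055

0.00055


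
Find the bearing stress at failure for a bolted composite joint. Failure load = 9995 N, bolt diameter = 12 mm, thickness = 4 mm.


sigma_br = F/(d*h) = 9995/(12*4) = 208.2 MPa

208.2 MPa


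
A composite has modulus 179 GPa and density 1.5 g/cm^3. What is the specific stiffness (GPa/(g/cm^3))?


Specific stiffness = E/rho = 179/1.5 = 119.3 GPa/(g/cm^3)

119.3 GPa/(g/cm^3)


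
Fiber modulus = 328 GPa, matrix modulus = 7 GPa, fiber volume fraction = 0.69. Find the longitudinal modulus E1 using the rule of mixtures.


E1 = Ef*Vf + Em*(1-Vf) = 328*0.69 + 7*0.31 = 228.49 GPa

228.49 GPa


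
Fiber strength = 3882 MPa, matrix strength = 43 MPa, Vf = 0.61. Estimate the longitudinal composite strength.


sigma_1 = sigma_f*Vf + sigma_m*(1-Vf) = 3882*0.61 + 43*0.39 = 2384.8 MPa

2384.8 MPa


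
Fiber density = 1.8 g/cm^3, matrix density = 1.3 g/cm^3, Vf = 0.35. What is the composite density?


rho_c = rho_f*Vf + rho_m*(1-Vf) = 1.8*0.35 + 1.3*0.65 = 1.475 g/cm^3

1.475 g/cm^3


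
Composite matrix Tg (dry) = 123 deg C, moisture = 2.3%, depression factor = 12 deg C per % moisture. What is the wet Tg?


Tg_wet = Tg_dry - k*moisture = 123 - 12*2.3 = 95.4 deg C

95.4 deg C


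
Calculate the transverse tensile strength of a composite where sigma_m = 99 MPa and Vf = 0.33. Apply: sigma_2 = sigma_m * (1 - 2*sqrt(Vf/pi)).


factor = 1 - 2*sqrt(0.33/pi) = 0.3518
sigma_2 = 99 * 0.3518 = 34.83 MPa

34.83 MPa


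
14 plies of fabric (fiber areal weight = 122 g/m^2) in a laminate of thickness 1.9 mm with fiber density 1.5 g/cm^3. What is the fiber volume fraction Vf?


Vf = n * FAW / (rho_f * h * 1000) = 14 * 122 / (1.5 * 1.9 * 1000) = 0.5993

0.5993


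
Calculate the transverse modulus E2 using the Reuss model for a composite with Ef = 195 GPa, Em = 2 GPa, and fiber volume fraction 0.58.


1/E2 = Vf/Ef + (1-Vf)/Em = 0.58/195 + 0.42/2
E2 = 4.7 GPa

4.7 GPa


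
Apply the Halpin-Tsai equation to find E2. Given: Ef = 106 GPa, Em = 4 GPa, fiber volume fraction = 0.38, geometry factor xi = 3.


eta = (Ef/Em - 1)/(Ef/Em + xi) = (26.5 - 1)/(26.5 + 3) = 0.8644
E2 = Em*(1+xi*eta*Vf)/(1-eta*Vf) = 11.83 GPa

11.83 GPa


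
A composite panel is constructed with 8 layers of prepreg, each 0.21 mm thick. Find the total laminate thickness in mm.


h = n * t_ply = 8 * 0.21 = 1.68 mm

1.68 mm


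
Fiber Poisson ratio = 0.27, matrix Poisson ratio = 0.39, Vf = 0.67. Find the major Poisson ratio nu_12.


nu_12 = nu_f*Vf + nu_m*(1-Vf) = 0.27*0.67 + 0.39*0.33 = 0.3096

0.3096


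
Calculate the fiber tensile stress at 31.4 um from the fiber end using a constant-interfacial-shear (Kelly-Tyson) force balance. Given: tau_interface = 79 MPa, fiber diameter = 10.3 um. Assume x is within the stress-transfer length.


Force balance: sigma_f * (pi*d^2/4) = tau * (pi*d) * x  ->  sigma_f = 4 * tau * x / d
sigma_f = 4 * 79 * 31.4 / 10.3 = 963.3 MPa

963.3 MPa


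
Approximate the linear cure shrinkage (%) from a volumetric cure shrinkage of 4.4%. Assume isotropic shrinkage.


Linear shrinkage ≈ vol_shrink/3 = 4.4/3 = 1.467%

1.467%


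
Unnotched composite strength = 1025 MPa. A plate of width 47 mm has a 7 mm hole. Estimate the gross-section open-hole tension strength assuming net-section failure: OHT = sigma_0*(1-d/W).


OHT = sigma_0*(1-d/W) = 1025*(1-7/47) = 872.3 MPa

872.3 MPa


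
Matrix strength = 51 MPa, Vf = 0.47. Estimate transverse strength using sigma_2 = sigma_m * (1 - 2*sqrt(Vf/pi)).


factor = 1 - 2*sqrt(0.47/pi) = 0.2264
sigma_2 = 51 * 0.2264 = 11.55 MPa

11.55 MPa


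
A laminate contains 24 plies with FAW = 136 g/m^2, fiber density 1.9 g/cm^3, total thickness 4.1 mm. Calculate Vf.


Vf = n * FAW / (rho_f * h * 1000) = 24 * 136 / (1.9 * 4.1 * 1000) = 0.419

0.419


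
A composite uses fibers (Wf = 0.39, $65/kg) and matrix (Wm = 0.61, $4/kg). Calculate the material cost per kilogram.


Cost = cost_f*Wf + cost_m*Wm = 65*0.39 + 4*0.61 = $27.79/kg

$27.79/kg


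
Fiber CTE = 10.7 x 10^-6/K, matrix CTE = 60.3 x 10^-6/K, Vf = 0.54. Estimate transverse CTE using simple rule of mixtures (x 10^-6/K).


alpha_2 = alpha_f*Vf + alpha_m*(1-Vf) = 10.7*0.54 + 60.3*0.46 = 33.5 x 10^-6/K

33.5 x 10^-6/K


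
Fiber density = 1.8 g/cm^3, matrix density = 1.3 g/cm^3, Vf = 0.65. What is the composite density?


rho_c = rho_f*Vf + rho_m*(1-Vf) = 1.8*0.65 + 1.3*0.35 = 1.625 g/cm^3

1.625 g/cm^3


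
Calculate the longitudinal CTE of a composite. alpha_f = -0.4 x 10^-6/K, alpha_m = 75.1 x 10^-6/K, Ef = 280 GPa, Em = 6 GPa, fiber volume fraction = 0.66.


E1 = Ef*Vf + Em*(1-Vf) = 186.84
alpha_1 = (alpha_f*Ef*Vf + alpha_m*Em*(1-Vf))/E1 = 0.42 x 10^-6/K

0.42 x 10^-6/K


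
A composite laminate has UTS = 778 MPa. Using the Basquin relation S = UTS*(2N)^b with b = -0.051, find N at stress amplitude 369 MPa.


N = 0.5 * (S/UTS)^(1/b) = 0.5 * (369/778)^(1/-0.051) = 1.1246e+06 cycles

1.1246e+06 cycles


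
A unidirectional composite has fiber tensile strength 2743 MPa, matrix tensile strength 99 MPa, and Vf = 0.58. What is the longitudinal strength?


sigma_1 = sigma_f*Vf + sigma_m*(1-Vf) = 2743*0.58 + 99*0.42 = 1632.5 MPa

1632.5 MPa


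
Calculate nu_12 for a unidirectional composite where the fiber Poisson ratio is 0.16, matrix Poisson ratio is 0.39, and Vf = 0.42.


nu_12 = nu_f*Vf + nu_m*(1-Vf) = 0.16*0.42 + 0.39*0.58 = 0.2934

0.2934


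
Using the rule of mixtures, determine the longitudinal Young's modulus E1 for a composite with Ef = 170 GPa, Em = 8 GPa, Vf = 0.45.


E1 = Ef*Vf + Em*(1-Vf) = 170*0.45 + 8*0.55 = 80.9 GPa

80.9 GPa


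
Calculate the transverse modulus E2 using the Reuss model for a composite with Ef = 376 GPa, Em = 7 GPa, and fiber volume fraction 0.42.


1/E2 = Vf/Ef + (1-Vf)/Em = 0.42/376 + 0.58/7
E2 = 11.91 GPa

11.91 GPa
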